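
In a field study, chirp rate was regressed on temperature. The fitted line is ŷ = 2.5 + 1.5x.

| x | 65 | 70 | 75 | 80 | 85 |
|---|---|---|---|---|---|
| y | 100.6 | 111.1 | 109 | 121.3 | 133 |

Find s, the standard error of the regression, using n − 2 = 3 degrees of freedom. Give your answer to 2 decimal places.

x=65: ŷ = 2.5 + 1.5·65 = 100; r = 100.6 − 100 = 0.6
x=70: ŷ = 2.5 + 1.5·70 = 107.5; r = 111.1 − 107.5 = 3.6
x=75: ŷ = 2.5 + 1.5·75 = 115; r = 109 − 115 = -6
x=80: ŷ = 2.5 + 1.5·80 = 122.5; r = 121.3 − 122.5 = -1.2
x=85: ŷ = 2.5 + 1.5·85 = 130; r = 133 − 130 = 3
SSE = 0.36 + 12.96 + 36 + 1.44 + 9 = 59.76
s = √(59.76/3) = √19.92 ≈ 4.46

s = 4.46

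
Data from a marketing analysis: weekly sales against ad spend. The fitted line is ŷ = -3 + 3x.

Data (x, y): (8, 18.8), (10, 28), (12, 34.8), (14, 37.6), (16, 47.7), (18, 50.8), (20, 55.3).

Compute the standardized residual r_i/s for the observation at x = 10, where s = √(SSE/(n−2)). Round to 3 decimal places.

0.485

x=8: ŷ = -3 + 3·8 = 21; r = 18.8 − 21 = -2.2
x=10: ŷ = -3 + 3·10 = 27; r = 28 − 27 = 1
x=12: ŷ = -3 + 3·12 = 33; r = 34.8 − 33 = 1.8
x=14: ŷ = -3 + 3·14 = 39; r = 37.6 − 39 = -1.4
x=16: ŷ = -3 + 3·16 = 45; r = 47.7 − 45 = 2.7
x=18: ŷ = -3 + 3·18 = 51; r = 50.8 − 51 = -0.2
x=20: ŷ = -3 + 3·20 = 57; r = 55.3 − 57 = -1.7
SSE = 4.84 + 1 + 3.24 + 1.96 + 7.29 + 0.04 + 2.89 = 21.26
s = √(21.26/5) = 2.06204
r/s = 1 / 2.06204 = 0.485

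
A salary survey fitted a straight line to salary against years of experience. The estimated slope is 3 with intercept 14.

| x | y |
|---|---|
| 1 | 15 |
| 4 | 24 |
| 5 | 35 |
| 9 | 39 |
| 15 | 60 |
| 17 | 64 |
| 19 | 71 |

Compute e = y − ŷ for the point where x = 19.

e = 0

ŷ = 14 + 3·19 = 71
e = 71 − 71 = 0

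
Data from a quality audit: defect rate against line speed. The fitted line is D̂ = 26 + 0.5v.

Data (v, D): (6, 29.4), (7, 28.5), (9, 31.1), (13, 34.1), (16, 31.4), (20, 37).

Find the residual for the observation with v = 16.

D̂ = 26 + 0.5·16 = 34
e = 31.4 − 34 = -2.6

e = -2.6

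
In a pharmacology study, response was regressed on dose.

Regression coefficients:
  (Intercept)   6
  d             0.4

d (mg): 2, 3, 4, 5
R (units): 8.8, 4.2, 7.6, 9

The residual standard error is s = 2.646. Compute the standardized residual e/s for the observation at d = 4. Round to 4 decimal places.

0.0000

ŷ = 6 + 0.4·4 = 7.6
e = 7.6 − 7.6 = 0
e/s = 0 / 2.646 = 0.0000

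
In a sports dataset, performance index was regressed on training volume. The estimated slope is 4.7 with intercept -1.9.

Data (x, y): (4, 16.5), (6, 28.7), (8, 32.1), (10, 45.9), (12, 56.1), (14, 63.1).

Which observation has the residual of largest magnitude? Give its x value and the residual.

x = 8, e = -3.6

x=4: ŷ = -1.9 + 4.7·4 = 16.9; e = 16.5 − 16.9 = -0.4
x=6: ŷ = -1.9 + 4.7·6 = 26.3; e = 28.7 − 26.3 = 2.4
x=8: ŷ = -1.9 + 4.7·8 = 35.7; e = 32.1 − 35.7 = -3.6
x=10: ŷ = -1.9 + 4.7·10 = 45.1; e = 45.9 − 45.1 = 0.8
x=12: ŷ = -1.9 + 4.7·12 = 54.5; e = 56.1 − 54.5 = 1.6
x=14: ŷ = -1.9 + 4.7·14 = 63.9; e = 63.1 − 63.9 = -0.8
Largest |e| is 3.6 at x = 8, residual -3.6.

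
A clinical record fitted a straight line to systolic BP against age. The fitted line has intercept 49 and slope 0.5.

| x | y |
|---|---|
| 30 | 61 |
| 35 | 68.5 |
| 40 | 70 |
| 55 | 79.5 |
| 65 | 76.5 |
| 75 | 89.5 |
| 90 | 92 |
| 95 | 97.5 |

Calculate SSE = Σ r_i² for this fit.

SSE = 62

x=30: ŷ = 49 + 0.5·30 = 64; r = 61 − 64 = -3
x=35: ŷ = 49 + 0.5·35 = 66.5; r = 68.5 − 66.5 = 2
x=40: ŷ = 49 + 0.5·40 = 69; r = 70 − 69 = 1
x=55: ŷ = 49 + 0.5·55 = 76.5; r = 79.5 − 76.5 = 3
x=65: ŷ = 49 + 0.5·65 = 81.5; r = 76.5 − 81.5 = -5
x=75: ŷ = 49 + 0.5·75 = 86.5; r = 89.5 − 86.5 = 3
x=90: ŷ = 49 + 0.5·90 = 94; r = 92 − 94 = -2
x=95: ŷ = 49 + 0.5·95 = 96.5; r = 97.5 − 96.5 = 1
SSE = 9 + 4 + 1 + 9 + 25 + 9 + 4 + 1 = 62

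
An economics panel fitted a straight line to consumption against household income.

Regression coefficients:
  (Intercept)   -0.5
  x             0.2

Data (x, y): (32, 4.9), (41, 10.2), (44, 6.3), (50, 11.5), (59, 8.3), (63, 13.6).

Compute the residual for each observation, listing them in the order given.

-1, 2.5, -2, 2, -3, 1.5

x=32: ŷ = -0.5 + 0.2·32 = 5.9; r = 4.9 − 5.9 = -1
x=41: ŷ = -0.5 + 0.2·41 = 7.7; r = 10.2 − 7.7 = 2.5
x=44: ŷ = -0.5 + 0.2·44 = 8.3; r = 6.3 − 8.3 = -2
x=50: ŷ = -0.5 + 0.2·50 = 9.5; r = 11.5 − 9.5 = 2
x=59: ŷ = -0.5 + 0.2·59 = 11.3; r = 8.3 − 11.3 = -3
x=63: ŷ = -0.5 + 0.2·63 = 12.1; r = 13.6 − 12.1 = 1.5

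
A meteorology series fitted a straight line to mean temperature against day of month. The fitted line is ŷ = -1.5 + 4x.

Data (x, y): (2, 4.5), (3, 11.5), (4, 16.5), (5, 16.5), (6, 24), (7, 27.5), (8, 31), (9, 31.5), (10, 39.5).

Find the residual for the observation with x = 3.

r = 1

ŷ = -1.5 + 4·3 = 10.5
r = 11.5 − 10.5 = 1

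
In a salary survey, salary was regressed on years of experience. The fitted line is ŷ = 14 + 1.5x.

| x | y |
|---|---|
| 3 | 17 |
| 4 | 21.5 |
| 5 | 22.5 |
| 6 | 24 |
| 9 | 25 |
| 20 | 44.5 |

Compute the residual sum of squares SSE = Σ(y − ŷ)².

x=3: ŷ = 14 + 1.5·3 = 18.5; r = 17 − 18.5 = -1.5
x=4: ŷ = 14 + 1.5·4 = 20; r = 21.5 − 20 = 1.5
x=5: ŷ = 14 + 1.5·5 = 21.5; r = 22.5 − 21.5 = 1
x=6: ŷ = 14 + 1.5·6 = 23; r = 24 − 23 = 1
x=9: ŷ = 14 + 1.5·9 = 27.5; r = 25 − 27.5 = -2.5
x=20: ŷ = 14 + 1.5·20 = 44; r = 44.5 − 44 = 0.5
SSE = 2.25 + 2.25 + 1 + 1 + 6.25 + 0.25 = 13

SSE = 13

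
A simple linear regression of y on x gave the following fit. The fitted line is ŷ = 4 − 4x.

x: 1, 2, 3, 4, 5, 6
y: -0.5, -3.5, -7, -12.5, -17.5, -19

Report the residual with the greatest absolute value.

x=1: ŷ = 4 − 4·1 = 0; r = -0.5 − 0 = -0.5
x=2: ŷ = 4 − 4·2 = -4; r = -3.5 − (-4) = 0.5
x=3: ŷ = 4 − 4·3 = -8; r = -7 − (-8) = 1
x=4: ŷ = 4 − 4·4 = -12; r = -12.5 − (-12) = -0.5
x=5: ŷ = 4 − 4·5 = -16; r = -17.5 − (-16) = -1.5
x=6: ŷ = 4 − 4·6 = -20; r = -19 − (-20) = 1
Largest |r| is 1.5 at x = 5, residual -1.5.

r = -1.5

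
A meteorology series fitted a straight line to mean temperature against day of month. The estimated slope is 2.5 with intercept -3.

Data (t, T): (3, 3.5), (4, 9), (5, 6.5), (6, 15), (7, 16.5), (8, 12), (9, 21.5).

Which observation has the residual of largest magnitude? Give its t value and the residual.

t = 8, e = -5

t=3: T̂ = -3 + 2.5·3 = 4.5; e = 3.5 − 4.5 = -1
t=4: T̂ = -3 + 2.5·4 = 7; e = 9 − 7 = 2
t=5: T̂ = -3 + 2.5·5 = 9.5; e = 6.5 − 9.5 = -3
t=6: T̂ = -3 + 2.5·6 = 12; e = 15 − 12 = 3
t=7: T̂ = -3 + 2.5·7 = 14.5; e = 16.5 − 14.5 = 2
t=8: T̂ = -3 + 2.5·8 = 17; e = 12 − 17 = -5
t=9: T̂ = -3 + 2.5·9 = 19.5; e = 21.5 − 19.5 = 2
Largest |e| is 5 at t = 8, residual -5.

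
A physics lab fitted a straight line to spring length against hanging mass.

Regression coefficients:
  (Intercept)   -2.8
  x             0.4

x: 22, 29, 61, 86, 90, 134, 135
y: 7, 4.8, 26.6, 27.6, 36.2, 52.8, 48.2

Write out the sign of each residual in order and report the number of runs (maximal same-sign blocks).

x=22: ŷ = -2.8 + 0.4·22 = 6; r = 7 − 6 = 1
x=29: ŷ = -2.8 + 0.4·29 = 8.8; r = 4.8 − 8.8 = -4
x=61: ŷ = -2.8 + 0.4·61 = 21.6; r = 26.6 − 21.6 = 5
x=86: ŷ = -2.8 + 0.4·86 = 31.6; r = 27.6 − 31.6 = -4
x=90: ŷ = -2.8 + 0.4·90 = 33.2; r = 36.2 − 33.2 = 3
x=134: ŷ = -2.8 + 0.4·134 = 50.8; r = 52.8 − 50.8 = 2
x=135: ŷ = -2.8 + 0.4·135 = 51.2; r = 48.2 − 51.2 = -3
Signs: + − + − + + −
Runs: +×1, −×1, +×1, −×1, +×2, −×1 → 6

6 runs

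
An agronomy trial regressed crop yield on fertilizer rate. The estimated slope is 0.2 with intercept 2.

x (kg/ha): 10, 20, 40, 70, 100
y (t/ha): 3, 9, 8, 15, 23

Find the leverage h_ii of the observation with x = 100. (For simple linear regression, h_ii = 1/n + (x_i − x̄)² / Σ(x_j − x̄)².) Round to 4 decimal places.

x̄ = (10 + 20 + 40 + 70 + 100)/5 = 48
Σ(x − x̄)² = 1444 + 784 + 64 + 484 + 2704 = 5480
h = 1/5 + (52)²/5480 = 0.2 + 0.493431 = 0.6934

h = 0.6934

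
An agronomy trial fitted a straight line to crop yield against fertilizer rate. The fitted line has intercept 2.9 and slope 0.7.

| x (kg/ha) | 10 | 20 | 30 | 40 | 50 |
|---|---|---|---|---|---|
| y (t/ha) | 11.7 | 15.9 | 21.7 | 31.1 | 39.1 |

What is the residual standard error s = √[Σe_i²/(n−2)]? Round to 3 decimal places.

s = 1.876

x=10: ŷ = 2.9 + 0.7·10 = 9.9; e = 11.7 − 9.9 = 1.8
x=20: ŷ = 2.9 + 0.7·20 = 16.9; e = 15.9 − 16.9 = -1
x=30: ŷ = 2.9 + 0.7·30 = 23.9; e = 21.7 − 23.9 = -2.2
x=40: ŷ = 2.9 + 0.7·40 = 30.9; e = 31.1 − 30.9 = 0.2
x=50: ŷ = 2.9 + 0.7·50 = 37.9; e = 39.1 − 37.9 = 1.2
SSE = 3.24 + 1 + 4.84 + 0.04 + 1.44 = 10.56
s = √(10.56/3) = √3.52 ≈ 1.876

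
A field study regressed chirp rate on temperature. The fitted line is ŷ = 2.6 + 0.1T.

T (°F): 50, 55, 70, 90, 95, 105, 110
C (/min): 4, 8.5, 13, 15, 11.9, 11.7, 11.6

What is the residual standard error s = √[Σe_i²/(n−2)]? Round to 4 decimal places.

s = 2.9065

T=50: ŷ = 2.6 + 0.1·50 = 7.6; e = 4 − 7.6 = -3.6
T=55: ŷ = 2.6 + 0.1·55 = 8.1; e = 8.5 − 8.1 = 0.4
T=70: ŷ = 2.6 + 0.1·70 = 9.6; e = 13 − 9.6 = 3.4
T=90: ŷ = 2.6 + 0.1·90 = 11.6; e = 15 − 11.6 = 3.4
T=95: ŷ = 2.6 + 0.1·95 = 12.1; e = 11.9 − 12.1 = -0.2
T=105: ŷ = 2.6 + 0.1·105 = 13.1; e = 11.7 − 13.1 = -1.4
T=110: ŷ = 2.6 + 0.1·110 = 13.6; e = 11.6 − 13.6 = -2
SSE = 12.96 + 0.16 + 11.56 + 11.56 + 0.04 + 1.96 + 4 = 42.24
s = √(42.24/5) = √8.448 ≈ 2.9065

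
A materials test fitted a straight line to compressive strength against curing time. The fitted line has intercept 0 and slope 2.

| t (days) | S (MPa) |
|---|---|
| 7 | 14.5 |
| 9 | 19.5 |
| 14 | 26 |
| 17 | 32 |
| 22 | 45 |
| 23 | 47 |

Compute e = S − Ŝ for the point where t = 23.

e = 1

Ŝ = 2·23 = 46
e = 47 − 46 = 1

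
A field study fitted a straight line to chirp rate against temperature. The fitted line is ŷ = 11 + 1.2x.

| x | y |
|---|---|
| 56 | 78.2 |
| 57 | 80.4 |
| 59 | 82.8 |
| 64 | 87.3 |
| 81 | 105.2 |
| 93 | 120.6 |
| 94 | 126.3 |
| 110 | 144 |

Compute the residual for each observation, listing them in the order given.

0, 1, 1, -0.5, -3, -2, 2.5, 1

x=56: ŷ = 11 + 1.2·56 = 78.2; e = 78.2 − 78.2 = 0
x=57: ŷ = 11 + 1.2·57 = 79.4; e = 80.4 − 79.4 = 1
x=59: ŷ = 11 + 1.2·59 = 81.8; e = 82.8 − 81.8 = 1
x=64: ŷ = 11 + 1.2·64 = 87.8; e = 87.3 − 87.8 = -0.5
x=81: ŷ = 11 + 1.2·81 = 108.2; e = 105.2 − 108.2 = -3
x=93: ŷ = 11 + 1.2·93 = 122.6; e = 120.6 − 122.6 = -2
x=94: ŷ = 11 + 1.2·94 = 123.8; e = 126.3 − 123.8 = 2.5
x=110: ŷ = 11 + 1.2·110 = 143; e = 144 − 143 = 1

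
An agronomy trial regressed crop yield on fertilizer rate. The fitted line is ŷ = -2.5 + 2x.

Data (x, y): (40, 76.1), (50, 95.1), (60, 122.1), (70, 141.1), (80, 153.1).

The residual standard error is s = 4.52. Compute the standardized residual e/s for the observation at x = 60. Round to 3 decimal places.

ŷ = -2.5 + 2·60 = 117.5
e = 122.1 − 117.5 = 4.6
e/s = 4.6 / 4.52 = 1.018

1.018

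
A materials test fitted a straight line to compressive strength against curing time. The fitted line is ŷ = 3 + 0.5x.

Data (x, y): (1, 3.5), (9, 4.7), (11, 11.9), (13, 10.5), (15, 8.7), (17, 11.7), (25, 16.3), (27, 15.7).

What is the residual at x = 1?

e = 0

ŷ = 3 + 0.5·1 = 3.5
e = 3.5 − 3.5 = 0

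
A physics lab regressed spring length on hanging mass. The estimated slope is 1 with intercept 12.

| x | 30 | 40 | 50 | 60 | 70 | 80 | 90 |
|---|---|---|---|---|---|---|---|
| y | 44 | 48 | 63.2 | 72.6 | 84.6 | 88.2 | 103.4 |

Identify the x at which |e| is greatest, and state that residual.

x = 40, e = -4

x=30: ŷ = 12 + 30 = 42; e = 44 − 42 = 2
x=40: ŷ = 12 + 40 = 52; e = 48 − 52 = -4
x=50: ŷ = 12 + 50 = 62; e = 63.2 − 62 = 1.2
x=60: ŷ = 12 + 60 = 72; e = 72.6 − 72 = 0.6
x=70: ŷ = 12 + 70 = 82; e = 84.6 − 82 = 2.6
x=80: ŷ = 12 + 80 = 92; e = 88.2 − 92 = -3.8
x=90: ŷ = 12 + 90 = 102; e = 103.4 − 102 = 1.4
Largest |e| is 4 at x = 40, residual -4.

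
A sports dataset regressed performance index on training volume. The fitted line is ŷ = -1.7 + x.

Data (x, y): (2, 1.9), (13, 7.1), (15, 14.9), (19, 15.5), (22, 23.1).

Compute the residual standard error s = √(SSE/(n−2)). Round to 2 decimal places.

s = 3.36

x=2: ŷ = -1.7 + 2 = 0.3; e = 1.9 − 0.3 = 1.6
x=13: ŷ = -1.7 + 13 = 11.3; e = 7.1 − 11.3 = -4.2
x=15: ŷ = -1.7 + 15 = 13.3; e = 14.9 − 13.3 = 1.6
x=19: ŷ = -1.7 + 19 = 17.3; e = 15.5 − 17.3 = -1.8
x=22: ŷ = -1.7 + 22 = 20.3; e = 23.1 − 20.3 = 2.8
SSE = 2.56 + 17.64 + 2.56 + 3.24 + 7.84 = 33.84
s = √(33.84/3) = √11.28 ≈ 3.36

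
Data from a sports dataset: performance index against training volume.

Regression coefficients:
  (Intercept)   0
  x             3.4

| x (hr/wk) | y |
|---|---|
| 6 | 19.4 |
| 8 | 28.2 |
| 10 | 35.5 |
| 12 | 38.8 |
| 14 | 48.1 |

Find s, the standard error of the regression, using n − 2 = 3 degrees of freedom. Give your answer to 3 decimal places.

x=6: ŷ = 3.4·6 = 20.4; r = 19.4 − 20.4 = -1
x=8: ŷ = 3.4·8 = 27.2; r = 28.2 − 27.2 = 1
x=10: ŷ = 3.4·10 = 34; r = 35.5 − 34 = 1.5
x=12: ŷ = 3.4·12 = 40.8; r = 38.8 − 40.8 = -2
x=14: ŷ = 3.4·14 = 47.6; r = 48.1 − 47.6 = 0.5
SSE = 1 + 1 + 2.25 + 4 + 0.25 = 8.5
s = √(8.5/3) = √2.83333 ≈ 1.683

s = 1.683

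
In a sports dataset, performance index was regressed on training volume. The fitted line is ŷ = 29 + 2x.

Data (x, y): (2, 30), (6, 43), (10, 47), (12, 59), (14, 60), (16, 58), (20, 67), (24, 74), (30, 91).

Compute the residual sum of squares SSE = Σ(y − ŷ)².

x=2: ŷ = 29 + 2·2 = 33; r = 30 − 33 = -3
x=6: ŷ = 29 + 2·6 = 41; r = 43 − 41 = 2
x=10: ŷ = 29 + 2·10 = 49; r = 47 − 49 = -2
x=12: ŷ = 29 + 2·12 = 53; r = 59 − 53 = 6
x=14: ŷ = 29 + 2·14 = 57; r = 60 − 57 = 3
x=16: ŷ = 29 + 2·16 = 61; r = 58 − 61 = -3
x=20: ŷ = 29 + 2·20 = 69; r = 67 − 69 = -2
x=24: ŷ = 29 + 2·24 = 77; r = 74 − 77 = -3
x=30: ŷ = 29 + 2·30 = 89; r = 91 − 89 = 2
SSE = 9 + 4 + 4 + 36 + 9 + 9 + 4 + 9 + 4 = 88

SSE = 88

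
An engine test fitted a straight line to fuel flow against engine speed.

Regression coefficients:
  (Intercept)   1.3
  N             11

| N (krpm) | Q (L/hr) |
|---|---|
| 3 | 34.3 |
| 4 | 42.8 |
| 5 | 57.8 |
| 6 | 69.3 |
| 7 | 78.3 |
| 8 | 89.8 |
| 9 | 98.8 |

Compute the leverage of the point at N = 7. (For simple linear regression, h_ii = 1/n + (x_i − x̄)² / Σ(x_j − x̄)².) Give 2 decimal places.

N̄ = (3 + 4 + 5 + 6 + 7 + 8 + 9)/7 = 6
Σ(N − N̄)² = 9 + 4 + 1 + 0 + 1 + 4 + 9 = 28
h = 1/7 + (1)²/28 = 0.142857 + 0.0357143 = 0.18

h = 0.18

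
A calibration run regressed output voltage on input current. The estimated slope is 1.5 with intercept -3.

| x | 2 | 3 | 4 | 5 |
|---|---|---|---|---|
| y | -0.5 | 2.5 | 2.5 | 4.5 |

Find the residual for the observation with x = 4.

ŷ = -3 + 1.5·4 = 3
e = 2.5 − 3 = -0.5

e = -0.5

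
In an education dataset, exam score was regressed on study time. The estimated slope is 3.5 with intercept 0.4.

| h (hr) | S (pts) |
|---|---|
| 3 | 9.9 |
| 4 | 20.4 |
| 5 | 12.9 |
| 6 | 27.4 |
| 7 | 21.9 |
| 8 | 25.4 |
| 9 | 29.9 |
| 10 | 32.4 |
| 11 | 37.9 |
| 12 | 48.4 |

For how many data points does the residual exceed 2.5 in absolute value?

7

h=3: ŷ = 0.4 + 3.5·3 = 10.9; e = 9.9 − 10.9 = -1
h=4: ŷ = 0.4 + 3.5·4 = 14.4; e = 20.4 − 14.4 = 6
h=5: ŷ = 0.4 + 3.5·5 = 17.9; e = 12.9 − 17.9 = -5
h=6: ŷ = 0.4 + 3.5·6 = 21.4; e = 27.4 − 21.4 = 6
h=7: ŷ = 0.4 + 3.5·7 = 24.9; e = 21.9 − 24.9 = -3
h=8: ŷ = 0.4 + 3.5·8 = 28.4; e = 25.4 − 28.4 = -3
h=9: ŷ = 0.4 + 3.5·9 = 31.9; e = 29.9 − 31.9 = -2
h=10: ŷ = 0.4 + 3.5·10 = 35.4; e = 32.4 − 35.4 = -3
h=11: ŷ = 0.4 + 3.5·11 = 38.9; e = 37.9 − 38.9 = -1
h=12: ŷ = 0.4 + 3.5·12 = 42.4; e = 48.4 − 42.4 = 6
|e| > 2.5: h=4 (|e|=6), h=5 (|e|=5), h=6 (|e|=6), h=7 (|e|=3), h=8 (|e|=3), h=10 (|e|=3), h=12 (|e|=6) → 7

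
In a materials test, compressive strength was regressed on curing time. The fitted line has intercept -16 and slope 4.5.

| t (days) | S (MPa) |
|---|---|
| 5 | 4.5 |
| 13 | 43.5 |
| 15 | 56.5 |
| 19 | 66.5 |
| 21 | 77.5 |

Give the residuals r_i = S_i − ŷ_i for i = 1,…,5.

-2, 1, 5, -3, -1

t=5: ŷ = -16 + 4.5·5 = 6.5; r = 4.5 − 6.5 = -2
t=13: ŷ = -16 + 4.5·13 = 42.5; r = 43.5 − 42.5 = 1
t=15: ŷ = -16 + 4.5·15 = 51.5; r = 56.5 − 51.5 = 5
t=19: ŷ = -16 + 4.5·19 = 69.5; r = 66.5 − 69.5 = -3
t=21: ŷ = -16 + 4.5·21 = 78.5; r = 77.5 − 78.5 = -1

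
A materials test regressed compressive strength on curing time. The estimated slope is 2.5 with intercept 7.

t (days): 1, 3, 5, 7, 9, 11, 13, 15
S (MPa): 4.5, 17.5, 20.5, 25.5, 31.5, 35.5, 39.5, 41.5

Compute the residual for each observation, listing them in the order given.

-5, 3, 1, 1, 2, 1, 0, -3

t=1: Ŝ = 7 + 2.5·1 = 9.5; e = 4.5 − 9.5 = -5
t=3: Ŝ = 7 + 2.5·3 = 14.5; e = 17.5 − 14.5 = 3
t=5: Ŝ = 7 + 2.5·5 = 19.5; e = 20.5 − 19.5 = 1
t=7: Ŝ = 7 + 2.5·7 = 24.5; e = 25.5 − 24.5 = 1
t=9: Ŝ = 7 + 2.5·9 = 29.5; e = 31.5 − 29.5 = 2
t=11: Ŝ = 7 + 2.5·11 = 34.5; e = 35.5 − 34.5 = 1
t=13: Ŝ = 7 + 2.5·13 = 39.5; e = 39.5 − 39.5 = 0
t=15: Ŝ = 7 + 2.5·15 = 44.5; e = 41.5 − 44.5 = -3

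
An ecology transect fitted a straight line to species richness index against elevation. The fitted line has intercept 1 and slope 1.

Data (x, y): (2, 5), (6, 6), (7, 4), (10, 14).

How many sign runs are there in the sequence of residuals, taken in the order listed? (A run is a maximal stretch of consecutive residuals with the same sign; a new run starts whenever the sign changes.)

x=2: ŷ = 1 + 2 = 3; r = 5 − 3 = 2
x=6: ŷ = 1 + 6 = 7; r = 6 − 7 = -1
x=7: ŷ = 1 + 7 = 8; r = 4 − 8 = -4
x=10: ŷ = 1 + 10 = 11; r = 14 − 11 = 3
Signs: + − − +
Runs: +×1, −×2, +×1 → 3

3 runs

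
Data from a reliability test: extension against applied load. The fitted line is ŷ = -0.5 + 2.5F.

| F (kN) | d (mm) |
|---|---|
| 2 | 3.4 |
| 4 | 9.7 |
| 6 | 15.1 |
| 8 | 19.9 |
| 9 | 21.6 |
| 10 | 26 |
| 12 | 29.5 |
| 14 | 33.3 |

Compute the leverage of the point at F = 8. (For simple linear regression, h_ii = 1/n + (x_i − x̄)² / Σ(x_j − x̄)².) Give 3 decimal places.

F̄ = (2 + 4 + 6 + 8 + 9 + 10 + 12 + 14)/8 = 8.125
Σ(F − F̄)² = 37.5156 + 17.0156 + 4.51562 + 0.015625 + 0.765625 + 3.51562 + 15.0156 + 34.5156 = 112.875
h = 1/8 + (-0.125)²/112.875 = 0.125 + 0.000138427 = 0.125

h = 0.125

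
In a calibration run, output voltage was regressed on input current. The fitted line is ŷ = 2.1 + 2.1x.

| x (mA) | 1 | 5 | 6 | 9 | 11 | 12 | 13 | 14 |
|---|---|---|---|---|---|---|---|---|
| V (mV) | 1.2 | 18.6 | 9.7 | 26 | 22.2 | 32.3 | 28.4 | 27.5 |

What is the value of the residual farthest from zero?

r = 6

x=1: ŷ = 2.1 + 2.1·1 = 4.2; r = 1.2 − 4.2 = -3
x=5: ŷ = 2.1 + 2.1·5 = 12.6; r = 18.6 − 12.6 = 6
x=6: ŷ = 2.1 + 2.1·6 = 14.7; r = 9.7 − 14.7 = -5
x=9: ŷ = 2.1 + 2.1·9 = 21; r = 26 − 21 = 5
x=11: ŷ = 2.1 + 2.1·11 = 25.2; r = 22.2 − 25.2 = -3
x=12: ŷ = 2.1 + 2.1·12 = 27.3; r = 32.3 − 27.3 = 5
x=13: ŷ = 2.1 + 2.1·13 = 29.4; r = 28.4 − 29.4 = -1
x=14: ŷ = 2.1 + 2.1·14 = 31.5; r = 27.5 − 31.5 = -4
Largest |r| is 6 at x = 5, residual 6.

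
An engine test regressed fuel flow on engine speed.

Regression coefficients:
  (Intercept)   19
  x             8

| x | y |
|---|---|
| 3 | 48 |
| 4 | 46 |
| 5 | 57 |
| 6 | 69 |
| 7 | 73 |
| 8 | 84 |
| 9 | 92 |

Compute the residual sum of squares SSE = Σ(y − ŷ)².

SSE = 64

x=3: ŷ = 19 + 8·3 = 43; e = 48 − 43 = 5
x=4: ŷ = 19 + 8·4 = 51; e = 46 − 51 = -5
x=5: ŷ = 19 + 8·5 = 59; e = 57 − 59 = -2
x=6: ŷ = 19 + 8·6 = 67; e = 69 − 67 = 2
x=7: ŷ = 19 + 8·7 = 75; e = 73 − 75 = -2
x=8: ŷ = 19 + 8·8 = 83; e = 84 − 83 = 1
x=9: ŷ = 19 + 8·9 = 91; e = 92 − 91 = 1
SSE = 25 + 25 + 4 + 4 + 4 + 1 + 1 = 64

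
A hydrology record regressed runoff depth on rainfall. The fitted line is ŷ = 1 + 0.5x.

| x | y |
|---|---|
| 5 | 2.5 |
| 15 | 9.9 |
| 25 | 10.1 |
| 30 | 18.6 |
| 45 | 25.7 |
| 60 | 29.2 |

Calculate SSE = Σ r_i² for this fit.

x=5: ŷ = 1 + 0.5·5 = 3.5; r = 2.5 − 3.5 = -1
x=15: ŷ = 1 + 0.5·15 = 8.5; r = 9.9 − 8.5 = 1.4
x=25: ŷ = 1 + 0.5·25 = 13.5; r = 10.1 − 13.5 = -3.4
x=30: ŷ = 1 + 0.5·30 = 16; r = 18.6 − 16 = 2.6
x=45: ŷ = 1 + 0.5·45 = 23.5; r = 25.7 − 23.5 = 2.2
x=60: ŷ = 1 + 0.5·60 = 31; r = 29.2 − 31 = -1.8
SSE = 1 + 1.96 + 11.56 + 6.76 + 4.84 + 3.24 = 29.36

SSE = 29.36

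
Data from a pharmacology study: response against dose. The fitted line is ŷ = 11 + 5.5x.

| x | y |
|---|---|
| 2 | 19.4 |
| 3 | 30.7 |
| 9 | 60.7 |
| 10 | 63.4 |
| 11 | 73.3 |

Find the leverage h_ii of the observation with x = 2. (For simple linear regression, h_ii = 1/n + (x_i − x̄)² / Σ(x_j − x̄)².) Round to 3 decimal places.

h = 0.557

x̄ = (2 + 3 + 9 + 10 + 11)/5 = 7
Σ(x − x̄)² = 25 + 16 + 4 + 9 + 16 = 70
h = 1/5 + (-5)²/70 = 0.2 + 0.357143 = 0.557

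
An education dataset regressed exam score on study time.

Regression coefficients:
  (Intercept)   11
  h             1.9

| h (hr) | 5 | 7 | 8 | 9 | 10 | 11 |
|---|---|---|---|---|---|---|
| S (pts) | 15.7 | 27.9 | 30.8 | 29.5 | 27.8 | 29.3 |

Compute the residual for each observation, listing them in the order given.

h=5: Ŝ = 11 + 1.9·5 = 20.5; e = 15.7 − 20.5 = -4.8
h=7: Ŝ = 11 + 1.9·7 = 24.3; e = 27.9 − 24.3 = 3.6
h=8: Ŝ = 11 + 1.9·8 = 26.2; e = 30.8 − 26.2 = 4.6
h=9: Ŝ = 11 + 1.9·9 = 28.1; e = 29.5 − 28.1 = 1.4
h=10: Ŝ = 11 + 1.9·10 = 30; e = 27.8 − 30 = -2.2
h=11: Ŝ = 11 + 1.9·11 = 31.9; e = 29.3 − 31.9 = -2.6

-4.8, 3.6, 4.6, 1.4, -2.2, -2.6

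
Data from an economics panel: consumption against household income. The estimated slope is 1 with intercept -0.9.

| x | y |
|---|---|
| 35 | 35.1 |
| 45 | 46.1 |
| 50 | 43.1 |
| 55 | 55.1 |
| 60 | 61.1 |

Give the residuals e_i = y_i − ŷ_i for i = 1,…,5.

x=35: ŷ = -0.9 + 35 = 34.1; e = 35.1 − 34.1 = 1
x=45: ŷ = -0.9 + 45 = 44.1; e = 46.1 − 44.1 = 2
x=50: ŷ = -0.9 + 50 = 49.1; e = 43.1 − 49.1 = -6
x=55: ŷ = -0.9 + 55 = 54.1; e = 55.1 − 54.1 = 1
x=60: ŷ = -0.9 + 60 = 59.1; e = 61.1 − 59.1 = 2

1, 2, -6, 1, 2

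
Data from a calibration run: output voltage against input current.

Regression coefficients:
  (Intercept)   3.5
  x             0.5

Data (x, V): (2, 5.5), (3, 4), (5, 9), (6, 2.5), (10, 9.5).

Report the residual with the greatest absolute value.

r = -4

x=2: ŷ = 3.5 + 0.5·2 = 4.5; r = 5.5 − 4.5 = 1
x=3: ŷ = 3.5 + 0.5·3 = 5; r = 4 − 5 = -1
x=5: ŷ = 3.5 + 0.5·5 = 6; r = 9 − 6 = 3
x=6: ŷ = 3.5 + 0.5·6 = 6.5; r = 2.5 − 6.5 = -4
x=10: ŷ = 3.5 + 0.5·10 = 8.5; r = 9.5 − 8.5 = 1
Largest |r| is 4 at x = 6, residual -4.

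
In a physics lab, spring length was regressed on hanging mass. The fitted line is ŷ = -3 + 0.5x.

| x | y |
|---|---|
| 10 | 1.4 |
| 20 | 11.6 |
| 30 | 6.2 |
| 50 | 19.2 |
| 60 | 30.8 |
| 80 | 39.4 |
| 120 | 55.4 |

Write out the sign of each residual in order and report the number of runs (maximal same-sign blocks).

x=10: ŷ = -3 + 0.5·10 = 2; e = 1.4 − 2 = -0.6
x=20: ŷ = -3 + 0.5·20 = 7; e = 11.6 − 7 = 4.6
x=30: ŷ = -3 + 0.5·30 = 12; e = 6.2 − 12 = -5.8
x=50: ŷ = -3 + 0.5·50 = 22; e = 19.2 − 22 = -2.8
x=60: ŷ = -3 + 0.5·60 = 27; e = 30.8 − 27 = 3.8
x=80: ŷ = -3 + 0.5·80 = 37; e = 39.4 − 37 = 2.4
x=120: ŷ = -3 + 0.5·120 = 57; e = 55.4 − 57 = -1.6
Signs: − + − − + + −
Runs: −×1, +×1, −×2, +×2, −×1 → 5

5 runs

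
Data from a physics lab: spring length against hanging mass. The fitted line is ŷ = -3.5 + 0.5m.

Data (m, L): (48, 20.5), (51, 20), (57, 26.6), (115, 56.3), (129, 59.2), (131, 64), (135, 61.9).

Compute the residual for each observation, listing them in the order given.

m=48: ŷ = -3.5 + 0.5·48 = 20.5; e = 20.5 − 20.5 = 0
m=51: ŷ = -3.5 + 0.5·51 = 22; e = 20 − 22 = -2
m=57: ŷ = -3.5 + 0.5·57 = 25; e = 26.6 − 25 = 1.6
m=115: ŷ = -3.5 + 0.5·115 = 54; e = 56.3 − 54 = 2.3
m=129: ŷ = -3.5 + 0.5·129 = 61; e = 59.2 − 61 = -1.8
m=131: ŷ = -3.5 + 0.5·131 = 62; e = 64 − 62 = 2
m=135: ŷ = -3.5 + 0.5·135 = 64; e = 61.9 − 64 = -2.1

0, -2, 1.6, 2.3, -1.8, 2, -2.1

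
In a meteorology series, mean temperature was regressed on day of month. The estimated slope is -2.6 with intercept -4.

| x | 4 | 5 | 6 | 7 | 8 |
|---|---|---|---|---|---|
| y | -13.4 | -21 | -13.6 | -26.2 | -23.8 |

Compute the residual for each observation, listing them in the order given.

x=4: ŷ = -4 − 2.6·4 = -14.4; r = -13.4 − (-14.4) = 1
x=5: ŷ = -4 − 2.6·5 = -17; r = -21 − (-17) = -4
x=6: ŷ = -4 − 2.6·6 = -19.6; r = -13.6 − (-19.6) = 6
x=7: ŷ = -4 − 2.6·7 = -22.2; r = -26.2 − (-22.2) = -4
x=8: ŷ = -4 − 2.6·8 = -24.8; r = -23.8 − (-24.8) = 1

1, -4, 6, -4, 1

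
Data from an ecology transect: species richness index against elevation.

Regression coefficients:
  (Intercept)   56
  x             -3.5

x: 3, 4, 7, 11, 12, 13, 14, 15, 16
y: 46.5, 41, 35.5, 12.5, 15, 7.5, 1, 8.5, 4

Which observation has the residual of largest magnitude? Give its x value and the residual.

x = 14, r = -6

x=3: ŷ = 56 − 3.5·3 = 45.5; r = 46.5 − 45.5 = 1
x=4: ŷ = 56 − 3.5·4 = 42; r = 41 − 42 = -1
x=7: ŷ = 56 − 3.5·7 = 31.5; r = 35.5 − 31.5 = 4
x=11: ŷ = 56 − 3.5·11 = 17.5; r = 12.5 − 17.5 = -5
x=12: ŷ = 56 − 3.5·12 = 14; r = 15 − 14 = 1
x=13: ŷ = 56 − 3.5·13 = 10.5; r = 7.5 − 10.5 = -3
x=14: ŷ = 56 − 3.5·14 = 7; r = 1 − 7 = -6
x=15: ŷ = 56 − 3.5·15 = 3.5; r = 8.5 − 3.5 = 5
x=16: ŷ = 56 − 3.5·16 = 0; r = 4 − 0 = 4
Largest |r| is 6 at x = 14, residual -6.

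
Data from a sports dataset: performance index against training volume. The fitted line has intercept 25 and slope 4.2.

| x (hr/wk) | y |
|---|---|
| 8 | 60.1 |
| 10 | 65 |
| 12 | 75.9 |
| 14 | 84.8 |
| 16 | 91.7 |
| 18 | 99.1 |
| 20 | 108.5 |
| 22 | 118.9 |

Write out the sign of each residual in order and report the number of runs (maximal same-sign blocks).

5 runs

x=8: ŷ = 25 + 4.2·8 = 58.6; e = 60.1 − 58.6 = 1.5
x=10: ŷ = 25 + 4.2·10 = 67; e = 65 − 67 = -2
x=12: ŷ = 25 + 4.2·12 = 75.4; e = 75.9 − 75.4 = 0.5
x=14: ŷ = 25 + 4.2·14 = 83.8; e = 84.8 − 83.8 = 1
x=16: ŷ = 25 + 4.2·16 = 92.2; e = 91.7 − 92.2 = -0.5
x=18: ŷ = 25 + 4.2·18 = 100.6; e = 99.1 − 100.6 = -1.5
x=20: ŷ = 25 + 4.2·20 = 109; e = 108.5 − 109 = -0.5
x=22: ŷ = 25 + 4.2·22 = 117.4; e = 118.9 − 117.4 = 1.5
Signs: + − + + − − − +
Runs: +×1, −×1, +×2, −×3, +×1 → 5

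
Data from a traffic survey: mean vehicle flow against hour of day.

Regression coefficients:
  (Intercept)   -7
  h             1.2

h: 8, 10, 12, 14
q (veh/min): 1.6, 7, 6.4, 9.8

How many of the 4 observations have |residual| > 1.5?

h=8: ŷ = -7 + 1.2·8 = 2.6; r = 1.6 − 2.6 = -1
h=10: ŷ = -7 + 1.2·10 = 5; r = 7 − 5 = 2
h=12: ŷ = -7 + 1.2·12 = 7.4; r = 6.4 − 7.4 = -1
h=14: ŷ = -7 + 1.2·14 = 9.8; r = 9.8 − 9.8 = 0
|r| > 1.5: h=10 (|r|=2) → 1

1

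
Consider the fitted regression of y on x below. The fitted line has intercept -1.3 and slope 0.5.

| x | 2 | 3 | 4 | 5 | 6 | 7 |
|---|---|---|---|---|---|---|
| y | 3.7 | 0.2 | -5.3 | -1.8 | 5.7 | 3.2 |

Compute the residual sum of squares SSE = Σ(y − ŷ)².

x=2: ŷ = -1.3 + 0.5·2 = -0.3; e = 3.7 − (-0.3) = 4
x=3: ŷ = -1.3 + 0.5·3 = 0.2; e = 0.2 − 0.2 = 0
x=4: ŷ = -1.3 + 0.5·4 = 0.7; e = -5.3 − 0.7 = -6
x=5: ŷ = -1.3 + 0.5·5 = 1.2; e = -1.8 − 1.2 = -3
x=6: ŷ = -1.3 + 0.5·6 = 1.7; e = 5.7 − 1.7 = 4
x=7: ŷ = -1.3 + 0.5·7 = 2.2; e = 3.2 − 2.2 = 1
SSE = 16 + 0 + 36 + 9 + 16 + 1 = 78

SSE = 78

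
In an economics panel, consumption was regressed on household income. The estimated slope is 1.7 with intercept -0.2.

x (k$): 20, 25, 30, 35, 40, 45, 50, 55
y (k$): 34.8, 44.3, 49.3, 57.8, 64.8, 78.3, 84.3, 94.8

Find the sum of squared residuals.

SSE = 25

x=20: ŷ = -0.2 + 1.7·20 = 33.8; r = 34.8 − 33.8 = 1
x=25: ŷ = -0.2 + 1.7·25 = 42.3; r = 44.3 − 42.3 = 2
x=30: ŷ = -0.2 + 1.7·30 = 50.8; r = 49.3 − 50.8 = -1.5
x=35: ŷ = -0.2 + 1.7·35 = 59.3; r = 57.8 − 59.3 = -1.5
x=40: ŷ = -0.2 + 1.7·40 = 67.8; r = 64.8 − 67.8 = -3
x=45: ŷ = -0.2 + 1.7·45 = 76.3; r = 78.3 − 76.3 = 2
x=50: ŷ = -0.2 + 1.7·50 = 84.8; r = 84.3 − 84.8 = -0.5
x=55: ŷ = -0.2 + 1.7·55 = 93.3; r = 94.8 − 93.3 = 1.5
SSE = 1 + 4 + 2.25 + 2.25 + 9 + 4 + 0.25 + 2.25 = 25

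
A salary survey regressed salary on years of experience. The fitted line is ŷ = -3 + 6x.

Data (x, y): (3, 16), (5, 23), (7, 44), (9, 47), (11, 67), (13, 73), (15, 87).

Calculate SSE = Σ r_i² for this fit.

x=3: ŷ = -3 + 6·3 = 15; r = 16 − 15 = 1
x=5: ŷ = -3 + 6·5 = 27; r = 23 − 27 = -4
x=7: ŷ = -3 + 6·7 = 39; r = 44 − 39 = 5
x=9: ŷ = -3 + 6·9 = 51; r = 47 − 51 = -4
x=11: ŷ = -3 + 6·11 = 63; r = 67 − 63 = 4
x=13: ŷ = -3 + 6·13 = 75; r = 73 − 75 = -2
x=15: ŷ = -3 + 6·15 = 87; r = 87 − 87 = 0
SSE = 1 + 16 + 25 + 16 + 16 + 4 + 0 = 78

SSE = 78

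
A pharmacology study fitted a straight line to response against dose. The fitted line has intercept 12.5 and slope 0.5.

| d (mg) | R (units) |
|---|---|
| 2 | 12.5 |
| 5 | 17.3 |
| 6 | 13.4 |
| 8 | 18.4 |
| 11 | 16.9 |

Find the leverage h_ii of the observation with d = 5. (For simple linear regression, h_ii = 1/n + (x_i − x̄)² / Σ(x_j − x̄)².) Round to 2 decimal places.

d̄ = (2 + 5 + 6 + 8 + 11)/5 = 6.4
Σ(d − d̄)² = 19.36 + 1.96 + 0.16 + 2.56 + 21.16 = 45.2
h = 1/5 + (-1.4)²/45.2 = 0.2 + 0.0433628 = 0.24

h = 0.24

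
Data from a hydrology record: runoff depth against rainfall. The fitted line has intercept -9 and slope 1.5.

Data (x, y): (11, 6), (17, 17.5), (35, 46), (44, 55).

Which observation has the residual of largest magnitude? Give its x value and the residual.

x=11: ŷ = -9 + 1.5·11 = 7.5; r = 6 − 7.5 = -1.5
x=17: ŷ = -9 + 1.5·17 = 16.5; r = 17.5 − 16.5 = 1
x=35: ŷ = -9 + 1.5·35 = 43.5; r = 46 − 43.5 = 2.5
x=44: ŷ = -9 + 1.5·44 = 57; r = 55 − 57 = -2
Largest |r| is 2.5 at x = 35, residual 2.5.

x = 35, r = 2.5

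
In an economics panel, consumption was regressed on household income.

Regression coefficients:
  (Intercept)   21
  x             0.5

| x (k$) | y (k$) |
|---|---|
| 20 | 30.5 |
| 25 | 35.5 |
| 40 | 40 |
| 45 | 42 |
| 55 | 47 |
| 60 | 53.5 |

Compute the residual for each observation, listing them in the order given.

x=20: ŷ = 21 + 0.5·20 = 31; r = 30.5 − 31 = -0.5
x=25: ŷ = 21 + 0.5·25 = 33.5; r = 35.5 − 33.5 = 2
x=40: ŷ = 21 + 0.5·40 = 41; r = 40 − 41 = -1
x=45: ŷ = 21 + 0.5·45 = 43.5; r = 42 − 43.5 = -1.5
x=55: ŷ = 21 + 0.5·55 = 48.5; r = 47 − 48.5 = -1.5
x=60: ŷ = 21 + 0.5·60 = 51; r = 53.5 − 51 = 2.5

-0.5, 2, -1, -1.5, -1.5, 2.5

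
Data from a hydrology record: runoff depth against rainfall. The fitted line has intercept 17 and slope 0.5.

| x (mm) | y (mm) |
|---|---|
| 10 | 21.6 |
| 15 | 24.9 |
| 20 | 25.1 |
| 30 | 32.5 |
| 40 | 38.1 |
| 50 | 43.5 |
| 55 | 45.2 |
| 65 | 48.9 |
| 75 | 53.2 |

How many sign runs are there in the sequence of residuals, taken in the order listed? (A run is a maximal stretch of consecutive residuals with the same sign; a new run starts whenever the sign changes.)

x=10: ŷ = 17 + 0.5·10 = 22; e = 21.6 − 22 = -0.4
x=15: ŷ = 17 + 0.5·15 = 24.5; e = 24.9 − 24.5 = 0.4
x=20: ŷ = 17 + 0.5·20 = 27; e = 25.1 − 27 = -1.9
x=30: ŷ = 17 + 0.5·30 = 32; e = 32.5 − 32 = 0.5
x=40: ŷ = 17 + 0.5·40 = 37; e = 38.1 − 37 = 1.1
x=50: ŷ = 17 + 0.5·50 = 42; e = 43.5 − 42 = 1.5
x=55: ŷ = 17 + 0.5·55 = 44.5; e = 45.2 − 44.5 = 0.7
x=65: ŷ = 17 + 0.5·65 = 49.5; e = 48.9 − 49.5 = -0.6
x=75: ŷ = 17 + 0.5·75 = 54.5; e = 53.2 − 54.5 = -1.3
Signs: − + − + + + + − −
Runs: −×1, +×1, −×1, +×4, −×2 → 5

5 runs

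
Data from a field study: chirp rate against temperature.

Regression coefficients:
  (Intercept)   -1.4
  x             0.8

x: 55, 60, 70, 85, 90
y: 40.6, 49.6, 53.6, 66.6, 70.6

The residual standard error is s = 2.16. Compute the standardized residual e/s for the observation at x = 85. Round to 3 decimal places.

ŷ = -1.4 + 0.8·85 = 66.6
e = 66.6 − 66.6 = 0
e/s = 0 / 2.16 = 0.000

0.000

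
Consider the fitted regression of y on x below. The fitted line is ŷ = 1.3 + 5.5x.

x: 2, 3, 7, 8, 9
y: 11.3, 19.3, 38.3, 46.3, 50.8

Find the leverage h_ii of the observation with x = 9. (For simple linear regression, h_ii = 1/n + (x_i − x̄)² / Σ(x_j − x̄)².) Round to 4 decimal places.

h = 0.4639

x̄ = (2 + 3 + 7 + 8 + 9)/5 = 5.8
Σ(x − x̄)² = 14.44 + 7.84 + 1.44 + 4.84 + 10.24 = 38.8
h = 1/5 + (3.2)²/38.8 = 0.2 + 0.263918 = 0.4639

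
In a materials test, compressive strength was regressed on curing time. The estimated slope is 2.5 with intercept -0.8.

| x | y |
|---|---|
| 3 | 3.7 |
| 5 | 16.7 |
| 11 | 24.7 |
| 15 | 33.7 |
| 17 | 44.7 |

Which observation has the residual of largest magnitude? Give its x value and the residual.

x=3: ŷ = -0.8 + 2.5·3 = 6.7; r = 3.7 − 6.7 = -3
x=5: ŷ = -0.8 + 2.5·5 = 11.7; r = 16.7 − 11.7 = 5
x=11: ŷ = -0.8 + 2.5·11 = 26.7; r = 24.7 − 26.7 = -2
x=15: ŷ = -0.8 + 2.5·15 = 36.7; r = 33.7 − 36.7 = -3
x=17: ŷ = -0.8 + 2.5·17 = 41.7; r = 44.7 − 41.7 = 3
Largest |r| is 5 at x = 5, residual 5.

x = 5, r = 5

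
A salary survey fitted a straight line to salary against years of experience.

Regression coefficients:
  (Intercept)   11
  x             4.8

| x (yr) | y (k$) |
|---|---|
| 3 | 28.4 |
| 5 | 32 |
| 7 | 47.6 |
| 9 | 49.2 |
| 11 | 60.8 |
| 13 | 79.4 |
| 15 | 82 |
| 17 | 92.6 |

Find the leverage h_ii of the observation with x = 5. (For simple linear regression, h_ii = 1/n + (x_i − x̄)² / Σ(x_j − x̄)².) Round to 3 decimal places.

x̄ = (3 + 5 + 7 + 9 + 11 + 13 + 15 + 17)/8 = 10
Σ(x − x̄)² = 49 + 25 + 9 + 1 + 1 + 9 + 25 + 49 = 168
h = 1/8 + (-5)²/168 = 0.125 + 0.14881 = 0.274

h = 0.274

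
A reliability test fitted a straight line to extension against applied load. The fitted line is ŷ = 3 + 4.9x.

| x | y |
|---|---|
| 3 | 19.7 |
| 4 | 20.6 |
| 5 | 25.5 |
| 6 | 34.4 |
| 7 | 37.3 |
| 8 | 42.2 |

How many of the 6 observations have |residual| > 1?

x=3: ŷ = 3 + 4.9·3 = 17.7; e = 19.7 − 17.7 = 2
x=4: ŷ = 3 + 4.9·4 = 22.6; e = 20.6 − 22.6 = -2
x=5: ŷ = 3 + 4.9·5 = 27.5; e = 25.5 − 27.5 = -2
x=6: ŷ = 3 + 4.9·6 = 32.4; e = 34.4 − 32.4 = 2
x=7: ŷ = 3 + 4.9·7 = 37.3; e = 37.3 − 37.3 = 0
x=8: ŷ = 3 + 4.9·8 = 42.2; e = 42.2 − 42.2 = 0
|e| > 1: x=3 (|e|=2), x=4 (|e|=2), x=5 (|e|=2), x=6 (|e|=2) → 4

4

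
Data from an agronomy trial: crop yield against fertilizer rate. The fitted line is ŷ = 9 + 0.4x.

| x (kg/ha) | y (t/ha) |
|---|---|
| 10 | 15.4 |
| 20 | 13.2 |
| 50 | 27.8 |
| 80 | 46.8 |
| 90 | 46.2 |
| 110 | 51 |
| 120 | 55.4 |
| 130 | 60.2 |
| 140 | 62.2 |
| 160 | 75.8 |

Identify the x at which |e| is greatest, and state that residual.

x = 80, e = 5.8

x=10: ŷ = 9 + 0.4·10 = 13; e = 15.4 − 13 = 2.4
x=20: ŷ = 9 + 0.4·20 = 17; e = 13.2 − 17 = -3.8
x=50: ŷ = 9 + 0.4·50 = 29; e = 27.8 − 29 = -1.2
x=80: ŷ = 9 + 0.4·80 = 41; e = 46.8 − 41 = 5.8
x=90: ŷ = 9 + 0.4·90 = 45; e = 46.2 − 45 = 1.2
x=110: ŷ = 9 + 0.4·110 = 53; e = 51 − 53 = -2
x=120: ŷ = 9 + 0.4·120 = 57; e = 55.4 − 57 = -1.6
x=130: ŷ = 9 + 0.4·130 = 61; e = 60.2 − 61 = -0.8
x=140: ŷ = 9 + 0.4·140 = 65; e = 62.2 − 65 = -2.8
x=160: ŷ = 9 + 0.4·160 = 73; e = 75.8 − 73 = 2.8
Largest |e| is 5.8 at x = 80, residual 5.8.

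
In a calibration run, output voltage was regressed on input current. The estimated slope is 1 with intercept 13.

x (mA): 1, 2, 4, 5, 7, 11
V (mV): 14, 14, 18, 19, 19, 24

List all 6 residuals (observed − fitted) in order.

x=1: ŷ = 13 + 1 = 14; r = 14 − 14 = 0
x=2: ŷ = 13 + 2 = 15; r = 14 − 15 = -1
x=4: ŷ = 13 + 4 = 17; r = 18 − 17 = 1
x=5: ŷ = 13 + 5 = 18; r = 19 − 18 = 1
x=7: ŷ = 13 + 7 = 20; r = 19 − 20 = -1
x=11: ŷ = 13 + 11 = 24; r = 24 − 24 = 0

0, -1, 1, 1, -1, 0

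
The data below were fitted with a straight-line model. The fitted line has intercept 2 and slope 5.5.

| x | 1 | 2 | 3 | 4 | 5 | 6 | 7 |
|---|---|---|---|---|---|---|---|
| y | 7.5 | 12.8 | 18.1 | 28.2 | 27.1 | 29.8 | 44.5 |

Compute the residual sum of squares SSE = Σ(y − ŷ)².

SSE = 66.64

x=1: ŷ = 2 + 5.5·1 = 7.5; e = 7.5 − 7.5 = 0
x=2: ŷ = 2 + 5.5·2 = 13; e = 12.8 − 13 = -0.2
x=3: ŷ = 2 + 5.5·3 = 18.5; e = 18.1 − 18.5 = -0.4
x=4: ŷ = 2 + 5.5·4 = 24; e = 28.2 − 24 = 4.2
x=5: ŷ = 2 + 5.5·5 = 29.5; e = 27.1 − 29.5 = -2.4
x=6: ŷ = 2 + 5.5·6 = 35; e = 29.8 − 35 = -5.2
x=7: ŷ = 2 + 5.5·7 = 40.5; e = 44.5 − 40.5 = 4
SSE = 0 + 0.04 + 0.16 + 17.64 + 5.76 + 27.04 + 16 = 66.64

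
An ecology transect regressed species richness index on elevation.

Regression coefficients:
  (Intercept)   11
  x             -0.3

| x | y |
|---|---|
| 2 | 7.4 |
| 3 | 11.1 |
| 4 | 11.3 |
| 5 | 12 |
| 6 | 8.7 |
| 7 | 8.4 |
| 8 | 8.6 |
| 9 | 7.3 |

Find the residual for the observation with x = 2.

r = -3

ŷ = 11 − 0.3·2 = 10.4
r = 7.4 − 10.4 = -3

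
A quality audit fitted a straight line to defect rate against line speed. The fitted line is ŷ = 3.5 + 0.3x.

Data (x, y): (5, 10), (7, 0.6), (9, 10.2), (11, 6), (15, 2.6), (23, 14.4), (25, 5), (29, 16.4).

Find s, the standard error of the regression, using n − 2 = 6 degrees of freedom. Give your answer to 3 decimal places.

x=5: ŷ = 3.5 + 0.3·5 = 5; r = 10 − 5 = 5
x=7: ŷ = 3.5 + 0.3·7 = 5.6; r = 0.6 − 5.6 = -5
x=9: ŷ = 3.5 + 0.3·9 = 6.2; r = 10.2 − 6.2 = 4
x=11: ŷ = 3.5 + 0.3·11 = 6.8; r = 6 − 6.8 = -0.8
x=15: ŷ = 3.5 + 0.3·15 = 8; r = 2.6 − 8 = -5.4
x=23: ŷ = 3.5 + 0.3·23 = 10.4; r = 14.4 − 10.4 = 4
x=25: ŷ = 3.5 + 0.3·25 = 11; r = 5 − 11 = -6
x=29: ŷ = 3.5 + 0.3·29 = 12.2; r = 16.4 − 12.2 = 4.2
SSE = 25 + 25 + 16 + 0.64 + 29.16 + 16 + 36 + 17.64 = 165.44
s = √(165.44/6) = √27.5733 ≈ 5.251

s = 5.251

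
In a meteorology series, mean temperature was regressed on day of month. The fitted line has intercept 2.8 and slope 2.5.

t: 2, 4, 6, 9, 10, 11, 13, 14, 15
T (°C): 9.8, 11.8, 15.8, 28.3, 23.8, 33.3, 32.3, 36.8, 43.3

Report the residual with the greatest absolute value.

r = -4

t=2: ŷ = 2.8 + 2.5·2 = 7.8; r = 9.8 − 7.8 = 2
t=4: ŷ = 2.8 + 2.5·4 = 12.8; r = 11.8 − 12.8 = -1
t=6: ŷ = 2.8 + 2.5·6 = 17.8; r = 15.8 − 17.8 = -2
t=9: ŷ = 2.8 + 2.5·9 = 25.3; r = 28.3 − 25.3 = 3
t=10: ŷ = 2.8 + 2.5·10 = 27.8; r = 23.8 − 27.8 = -4
t=11: ŷ = 2.8 + 2.5·11 = 30.3; r = 33.3 − 30.3 = 3
t=13: ŷ = 2.8 + 2.5·13 = 35.3; r = 32.3 − 35.3 = -3
t=14: ŷ = 2.8 + 2.5·14 = 37.8; r = 36.8 − 37.8 = -1
t=15: ŷ = 2.8 + 2.5·15 = 40.3; r = 43.3 − 40.3 = 3
Largest |r| is 4 at t = 10, residual -4.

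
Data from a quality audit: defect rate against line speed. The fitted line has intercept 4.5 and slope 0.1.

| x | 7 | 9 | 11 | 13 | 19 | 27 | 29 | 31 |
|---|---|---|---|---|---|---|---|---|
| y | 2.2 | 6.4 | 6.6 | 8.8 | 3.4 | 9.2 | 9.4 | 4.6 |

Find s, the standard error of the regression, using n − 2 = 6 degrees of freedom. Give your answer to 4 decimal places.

s = 2.7689

x=7: ŷ = 4.5 + 0.1·7 = 5.2; r = 2.2 − 5.2 = -3
x=9: ŷ = 4.5 + 0.1·9 = 5.4; r = 6.4 − 5.4 = 1
x=11: ŷ = 4.5 + 0.1·11 = 5.6; r = 6.6 − 5.6 = 1
x=13: ŷ = 4.5 + 0.1·13 = 5.8; r = 8.8 − 5.8 = 3
x=19: ŷ = 4.5 + 0.1·19 = 6.4; r = 3.4 − 6.4 = -3
x=27: ŷ = 4.5 + 0.1·27 = 7.2; r = 9.2 − 7.2 = 2
x=29: ŷ = 4.5 + 0.1·29 = 7.4; r = 9.4 − 7.4 = 2
x=31: ŷ = 4.5 + 0.1·31 = 7.6; r = 4.6 − 7.6 = -3
SSE = 9 + 1 + 1 + 9 + 9 + 4 + 4 + 9 = 46
s = √(46/6) = √7.66667 ≈ 2.7689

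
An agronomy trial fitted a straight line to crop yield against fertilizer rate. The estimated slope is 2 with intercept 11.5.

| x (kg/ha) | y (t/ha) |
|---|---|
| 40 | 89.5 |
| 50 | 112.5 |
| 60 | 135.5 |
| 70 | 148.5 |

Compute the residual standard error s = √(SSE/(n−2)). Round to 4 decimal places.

s = 3.8730

x=40: ŷ = 11.5 + 2·40 = 91.5; r = 89.5 − 91.5 = -2
x=50: ŷ = 11.5 + 2·50 = 111.5; r = 112.5 − 111.5 = 1
x=60: ŷ = 11.5 + 2·60 = 131.5; r = 135.5 − 131.5 = 4
x=70: ŷ = 11.5 + 2·70 = 151.5; r = 148.5 − 151.5 = -3
SSE = 4 + 1 + 16 + 9 = 30
s = √(30/2) = √15 ≈ 3.8730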